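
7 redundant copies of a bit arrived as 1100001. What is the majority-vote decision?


Ones: 3 out of 7
Threshold: 4

0 (3/7 voted 1)


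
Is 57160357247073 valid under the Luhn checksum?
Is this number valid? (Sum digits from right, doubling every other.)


Luhn sum = 48
48 mod 10 = 8

Invalid (Luhn sum mod 10 = 8)


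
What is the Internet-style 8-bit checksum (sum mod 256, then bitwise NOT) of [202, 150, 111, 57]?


Sum = 520 mod 256 = 8
Complement = 247

247


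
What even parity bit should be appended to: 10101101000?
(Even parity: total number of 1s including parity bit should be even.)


Number of 1s in data: 5
Parity bit: 1

1


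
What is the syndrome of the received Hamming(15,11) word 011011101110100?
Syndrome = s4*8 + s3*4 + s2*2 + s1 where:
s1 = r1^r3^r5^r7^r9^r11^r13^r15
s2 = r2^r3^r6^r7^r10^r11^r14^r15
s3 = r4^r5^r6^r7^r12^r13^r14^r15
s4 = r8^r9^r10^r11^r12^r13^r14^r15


s1=0, s2=0, s3=0, s4=0

Syndrome = 0 (no error)


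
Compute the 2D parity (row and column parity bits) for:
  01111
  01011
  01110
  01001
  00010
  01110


Row parities: 011011
Column parities: 01111

Row P: 011011, Col P: 01111, Corner: 0


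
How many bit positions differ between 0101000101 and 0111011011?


XOR: 0010011110
Count of 1s: 5

5


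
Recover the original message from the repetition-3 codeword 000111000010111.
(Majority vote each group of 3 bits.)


Groups: 000, 111, 000, 010, 111
Majority votes: 01001

01001


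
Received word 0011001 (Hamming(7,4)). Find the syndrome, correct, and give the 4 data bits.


Syndrome = 0: no error detected

Data: 1001 (no errors)


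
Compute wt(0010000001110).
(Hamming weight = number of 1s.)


Counting 1s in 0010000001110

4


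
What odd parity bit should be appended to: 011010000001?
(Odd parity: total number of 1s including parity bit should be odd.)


Number of 1s in data: 4
Parity bit: 1

1


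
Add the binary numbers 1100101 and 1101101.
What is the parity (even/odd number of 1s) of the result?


1100101 = 101
1101101 = 109
Sum = 210 = 11010010
1s count = 4

even parity (4 ones in 11010010)


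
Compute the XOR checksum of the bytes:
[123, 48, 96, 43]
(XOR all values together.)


XOR chain: 123 ^ 48 ^ 96 ^ 43 = 0

0


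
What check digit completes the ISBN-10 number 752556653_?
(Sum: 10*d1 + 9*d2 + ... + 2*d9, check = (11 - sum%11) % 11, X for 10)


Weighted sum: 271
271 mod 11 = 7

Check digit: 4


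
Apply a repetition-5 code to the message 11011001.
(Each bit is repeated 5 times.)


Each bit -> 5 copies

1111111111000001111111111000000000011111


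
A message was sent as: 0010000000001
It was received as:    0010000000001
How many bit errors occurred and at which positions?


XOR: 0000000000000

0 errors (received matches sent)


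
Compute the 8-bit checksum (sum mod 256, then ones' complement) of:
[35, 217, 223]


Sum = 475 mod 256 = 219
Complement = 36

36


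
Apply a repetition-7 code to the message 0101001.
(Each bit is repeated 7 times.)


Each bit -> 7 copies

0000000111111100000001111111000000000000001111111


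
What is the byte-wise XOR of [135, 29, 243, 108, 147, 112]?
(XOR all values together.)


XOR chain: 135 ^ 29 ^ 243 ^ 108 ^ 147 ^ 112 = 230

230


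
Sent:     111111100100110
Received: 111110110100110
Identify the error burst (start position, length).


XOR: 000001010000000

Burst at position 5, length 3


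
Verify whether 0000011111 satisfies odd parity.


Number of 1s: 5

Yes, parity is correct (5 ones)


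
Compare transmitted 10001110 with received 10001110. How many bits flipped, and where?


XOR: 00000000

0 errors (received matches sent)


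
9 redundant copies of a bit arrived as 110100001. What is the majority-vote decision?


Ones: 4 out of 9
Threshold: 5

0 (4/9 voted 1)


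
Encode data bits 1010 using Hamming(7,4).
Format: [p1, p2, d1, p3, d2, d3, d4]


Parity bits: p1=1, p2=0, p3=1

1011010


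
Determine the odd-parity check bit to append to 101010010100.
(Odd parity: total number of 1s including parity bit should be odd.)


Number of 1s in data: 5
Parity bit: 0

0


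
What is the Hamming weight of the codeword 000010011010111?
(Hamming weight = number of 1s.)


Counting 1s in 000010011010111

7


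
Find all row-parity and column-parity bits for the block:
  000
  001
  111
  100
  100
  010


Row parities: 011111
Column parities: 100

Row P: 011111, Col P: 100, Corner: 1


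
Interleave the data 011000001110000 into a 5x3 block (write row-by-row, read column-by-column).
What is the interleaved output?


Matrix:
  011
  000
  001
  110
  000
Read columns: 000101001010100

000101001010100


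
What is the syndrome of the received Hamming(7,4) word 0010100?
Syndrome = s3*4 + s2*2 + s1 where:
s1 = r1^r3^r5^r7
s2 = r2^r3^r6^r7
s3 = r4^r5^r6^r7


s1=0, s2=1, s3=1

Syndrome = 6 (error at position 6)


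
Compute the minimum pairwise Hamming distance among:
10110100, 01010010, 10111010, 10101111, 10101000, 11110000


Comparing all pairs, minimum distance: 2
Can detect 1 errors, correct 0 errors

2


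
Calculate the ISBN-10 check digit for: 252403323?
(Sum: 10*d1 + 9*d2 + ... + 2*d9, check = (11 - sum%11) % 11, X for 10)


Weighted sum: 148
148 mod 11 = 5

Check digit: 6


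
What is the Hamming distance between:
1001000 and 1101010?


XOR: 0100010
Count of 1s: 2

2


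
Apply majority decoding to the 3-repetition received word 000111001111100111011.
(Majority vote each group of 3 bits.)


Groups: 000, 111, 001, 111, 100, 111, 011
Majority votes: 0101011

0101011


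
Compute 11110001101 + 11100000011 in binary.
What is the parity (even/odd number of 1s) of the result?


11110001101 = 1933
11100000011 = 1795
Sum = 3728 = 111010010000
1s count = 5

odd parity (5 ones in 111010010000)


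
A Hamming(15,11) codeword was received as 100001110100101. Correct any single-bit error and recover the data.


Syndrome = 0: no error detected

Data: 00110100101 (no errors)


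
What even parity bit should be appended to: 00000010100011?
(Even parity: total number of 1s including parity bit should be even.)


Number of 1s in data: 4
Parity bit: 0

0


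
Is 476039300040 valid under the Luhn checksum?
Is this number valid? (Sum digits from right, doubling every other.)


Luhn sum = 47
47 mod 10 = 7

Invalid (Luhn sum mod 10 = 7)


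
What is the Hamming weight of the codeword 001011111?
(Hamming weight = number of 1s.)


Counting 1s in 001011111

6


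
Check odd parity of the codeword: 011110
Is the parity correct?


Number of 1s: 4

No, parity error (4 ones)


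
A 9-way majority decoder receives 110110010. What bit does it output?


Ones: 5 out of 9
Threshold: 5

1 (5/9 voted 1)


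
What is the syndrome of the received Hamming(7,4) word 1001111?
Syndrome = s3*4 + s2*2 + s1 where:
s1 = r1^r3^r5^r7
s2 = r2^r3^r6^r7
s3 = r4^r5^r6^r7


s1=1, s2=0, s3=0

Syndrome = 1 (error at position 1)


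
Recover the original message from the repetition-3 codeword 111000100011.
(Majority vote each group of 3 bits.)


Groups: 111, 000, 100, 011
Majority votes: 1001

1001


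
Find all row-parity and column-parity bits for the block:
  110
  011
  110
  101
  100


Row parities: 00001
Column parities: 010

Row P: 00001, Col P: 010, Corner: 1


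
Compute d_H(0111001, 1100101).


XOR: 1011100
Count of 1s: 4

4


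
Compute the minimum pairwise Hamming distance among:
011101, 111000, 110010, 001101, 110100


Comparing all pairs, minimum distance: 1
Can detect 0 errors, correct 0 errors

1


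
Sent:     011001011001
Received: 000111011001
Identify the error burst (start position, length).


XOR: 011110000000

Burst at position 1, length 4


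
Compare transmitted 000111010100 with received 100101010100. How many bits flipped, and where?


XOR: 100010000000

2 error(s) at position(s): 0, 4


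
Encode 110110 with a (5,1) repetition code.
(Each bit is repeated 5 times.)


Each bit -> 5 copies

111111111100000111111111100000


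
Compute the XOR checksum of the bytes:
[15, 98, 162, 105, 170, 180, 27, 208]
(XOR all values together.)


XOR chain: 15 ^ 98 ^ 162 ^ 105 ^ 170 ^ 180 ^ 27 ^ 208 = 115

115


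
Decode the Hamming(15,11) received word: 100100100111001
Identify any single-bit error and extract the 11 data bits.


Syndrome = 0: no error detected

Data: 00010111001 (no errors)


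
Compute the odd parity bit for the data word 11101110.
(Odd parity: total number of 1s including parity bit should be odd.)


Number of 1s in data: 6
Parity bit: 1

1


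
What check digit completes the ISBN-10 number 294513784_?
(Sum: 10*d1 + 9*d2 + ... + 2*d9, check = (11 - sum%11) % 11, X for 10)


Weighted sum: 249
249 mod 11 = 7

Check digit: 4


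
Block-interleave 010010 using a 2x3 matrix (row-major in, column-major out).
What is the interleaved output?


Matrix:
  010
  010
Read columns: 001100

001100


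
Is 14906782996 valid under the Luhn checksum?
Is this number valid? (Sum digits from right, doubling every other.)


Luhn sum = 65
65 mod 10 = 5

Invalid (Luhn sum mod 10 = 5)


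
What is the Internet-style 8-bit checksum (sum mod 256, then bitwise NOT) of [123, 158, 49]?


Sum = 330 mod 256 = 74
Complement = 181

181


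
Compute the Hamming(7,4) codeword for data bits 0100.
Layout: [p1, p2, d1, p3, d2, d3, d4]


Parity bits: p1=1, p2=0, p3=1

1001100


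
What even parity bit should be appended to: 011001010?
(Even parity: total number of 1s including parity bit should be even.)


Number of 1s in data: 4
Parity bit: 0

0


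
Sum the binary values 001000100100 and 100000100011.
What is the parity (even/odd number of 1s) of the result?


001000100100 = 548
100000100011 = 2083
Sum = 2631 = 101001000111
1s count = 6

even parity (6 ones in 101001000111)


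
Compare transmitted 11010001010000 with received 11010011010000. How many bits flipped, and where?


XOR: 00000010000000

1 error(s) at position(s): 6


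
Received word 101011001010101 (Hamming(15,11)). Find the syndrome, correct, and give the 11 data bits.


Syndrome = 1: error at position 1

Data: 11101010101 (corrected bit 1)


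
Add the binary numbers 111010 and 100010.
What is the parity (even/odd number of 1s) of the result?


111010 = 58
100010 = 34
Sum = 92 = 1011100
1s count = 4

even parity (4 ones in 1011100)


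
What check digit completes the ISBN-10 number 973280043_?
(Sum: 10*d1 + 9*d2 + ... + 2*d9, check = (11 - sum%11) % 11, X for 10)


Weighted sum: 257
257 mod 11 = 4

Check digit: 7


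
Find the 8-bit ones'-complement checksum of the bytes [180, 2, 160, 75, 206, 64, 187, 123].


Sum = 997 mod 256 = 229
Complement = 26

26


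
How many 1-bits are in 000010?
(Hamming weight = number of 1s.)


Counting 1s in 000010

1


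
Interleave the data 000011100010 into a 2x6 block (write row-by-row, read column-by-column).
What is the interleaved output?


Matrix:
  000011
  100010
Read columns: 010000001110

010000001110


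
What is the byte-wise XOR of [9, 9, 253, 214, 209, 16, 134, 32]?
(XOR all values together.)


XOR chain: 9 ^ 9 ^ 253 ^ 214 ^ 209 ^ 16 ^ 134 ^ 32 = 76

76


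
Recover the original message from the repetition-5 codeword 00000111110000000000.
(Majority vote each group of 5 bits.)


Groups: 00000, 11111, 00000, 00000
Majority votes: 0100

0100


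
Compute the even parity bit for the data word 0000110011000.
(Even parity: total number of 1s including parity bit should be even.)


Number of 1s in data: 4
Parity bit: 0

0


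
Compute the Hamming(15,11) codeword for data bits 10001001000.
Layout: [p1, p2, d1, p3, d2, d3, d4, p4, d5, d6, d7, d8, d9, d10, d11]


Parity bits: p1=0, p2=1, p3=1, p4=0

011100001001000


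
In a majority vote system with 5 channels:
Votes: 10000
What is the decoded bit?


Ones: 1 out of 5
Threshold: 3

0 (1/5 voted 1)


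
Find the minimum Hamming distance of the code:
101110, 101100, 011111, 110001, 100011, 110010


Comparing all pairs, minimum distance: 1
Can detect 0 errors, correct 0 errors

1


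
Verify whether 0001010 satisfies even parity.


Number of 1s: 2

Yes, parity is correct (2 ones)


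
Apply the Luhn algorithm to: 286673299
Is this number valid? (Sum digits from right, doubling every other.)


Luhn sum = 51
51 mod 10 = 1

Invalid (Luhn sum mod 10 = 1)


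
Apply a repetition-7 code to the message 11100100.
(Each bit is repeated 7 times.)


Each bit -> 7 copies

11111111111111111111100000000000000111111100000000000000


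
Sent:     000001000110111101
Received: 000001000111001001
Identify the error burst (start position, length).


XOR: 000000000001110100

Burst at position 11, length 5


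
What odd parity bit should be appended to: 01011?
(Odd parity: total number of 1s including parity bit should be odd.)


Number of 1s in data: 3
Parity bit: 0

0


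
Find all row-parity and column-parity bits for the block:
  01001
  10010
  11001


Row parities: 001
Column parities: 00010

Row P: 001, Col P: 00010, Corner: 1


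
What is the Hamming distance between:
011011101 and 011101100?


XOR: 000110001
Count of 1s: 3

3


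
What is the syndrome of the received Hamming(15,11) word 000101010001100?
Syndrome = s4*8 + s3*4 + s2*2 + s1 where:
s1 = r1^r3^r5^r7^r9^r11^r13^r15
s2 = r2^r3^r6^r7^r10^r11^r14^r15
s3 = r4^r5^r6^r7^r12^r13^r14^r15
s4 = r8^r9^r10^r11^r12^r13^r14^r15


s1=1, s2=1, s3=0, s4=1

Syndrome = 11 (error at position 11)


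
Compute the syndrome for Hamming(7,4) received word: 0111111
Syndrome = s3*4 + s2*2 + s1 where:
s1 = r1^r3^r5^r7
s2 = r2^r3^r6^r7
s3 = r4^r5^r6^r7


s1=1, s2=0, s3=0

Syndrome = 1 (error at position 1)


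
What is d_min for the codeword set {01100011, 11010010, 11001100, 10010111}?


Comparing all pairs, minimum distance: 3
Can detect 2 errors, correct 1 errors

3


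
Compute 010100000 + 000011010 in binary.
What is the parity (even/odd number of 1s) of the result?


010100000 = 160
000011010 = 26
Sum = 186 = 10111010
1s count = 5

odd parity (5 ones in 10111010)


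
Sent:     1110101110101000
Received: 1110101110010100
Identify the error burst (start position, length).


XOR: 0000000000111100

Burst at position 10, length 4


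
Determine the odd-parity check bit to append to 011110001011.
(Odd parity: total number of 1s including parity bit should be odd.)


Number of 1s in data: 7
Parity bit: 0

0


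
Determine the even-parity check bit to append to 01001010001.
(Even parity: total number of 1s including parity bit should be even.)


Number of 1s in data: 4
Parity bit: 0

0


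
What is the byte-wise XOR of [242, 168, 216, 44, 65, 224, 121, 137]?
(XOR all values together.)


XOR chain: 242 ^ 168 ^ 216 ^ 44 ^ 65 ^ 224 ^ 121 ^ 137 = 255

255


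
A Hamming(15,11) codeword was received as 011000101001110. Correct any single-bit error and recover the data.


Syndrome = 0: no error detected

Data: 10011001110 (no errors)


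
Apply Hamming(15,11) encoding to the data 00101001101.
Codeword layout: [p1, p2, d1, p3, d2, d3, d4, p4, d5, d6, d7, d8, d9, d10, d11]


Parity bits: p1=1, p2=0, p3=0, p4=0

100001001001101


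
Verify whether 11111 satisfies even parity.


Number of 1s: 5

No, parity error (5 ones)


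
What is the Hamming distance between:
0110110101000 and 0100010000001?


XOR: 0010100101001
Count of 1s: 5

5


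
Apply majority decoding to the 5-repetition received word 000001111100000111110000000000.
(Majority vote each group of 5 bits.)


Groups: 00000, 11111, 00000, 11111, 00000, 00000
Majority votes: 010100

010100


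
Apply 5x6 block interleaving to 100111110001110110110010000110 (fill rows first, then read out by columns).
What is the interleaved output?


Matrix:
  100111
  110001
  110110
  110010
  000110
Read columns: 111100111000000101011011111000

111100111000000101011011111000


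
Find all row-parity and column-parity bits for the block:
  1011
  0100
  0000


Row parities: 110
Column parities: 1111

Row P: 110, Col P: 1111, Corner: 0


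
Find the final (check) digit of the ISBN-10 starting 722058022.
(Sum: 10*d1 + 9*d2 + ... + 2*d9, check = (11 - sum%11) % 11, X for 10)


Weighted sum: 184
184 mod 11 = 8

Check digit: 3


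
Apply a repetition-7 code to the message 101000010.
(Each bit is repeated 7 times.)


Each bit -> 7 copies

111111100000001111111000000000000000000000000000011111110000000


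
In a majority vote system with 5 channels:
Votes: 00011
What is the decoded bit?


Ones: 2 out of 5
Threshold: 3

0 (2/5 voted 1)


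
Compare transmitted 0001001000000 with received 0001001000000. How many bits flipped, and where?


XOR: 0000000000000

0 errors (received matches sent)


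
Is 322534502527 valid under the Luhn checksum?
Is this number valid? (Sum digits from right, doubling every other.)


Luhn sum = 48
48 mod 10 = 8

Invalid (Luhn sum mod 10 = 8)


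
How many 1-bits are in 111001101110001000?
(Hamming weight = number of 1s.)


Counting 1s in 111001101110001000

9


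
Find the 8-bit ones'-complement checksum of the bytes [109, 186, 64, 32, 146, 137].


Sum = 674 mod 256 = 162
Complement = 93

93


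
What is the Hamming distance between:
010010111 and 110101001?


XOR: 100111110
Count of 1s: 6

6


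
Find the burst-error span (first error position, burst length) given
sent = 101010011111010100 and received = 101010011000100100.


XOR: 000000000111110000

Burst at position 9, length 5


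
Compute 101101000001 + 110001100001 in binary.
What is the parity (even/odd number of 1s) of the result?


101101000001 = 2881
110001100001 = 3169
Sum = 6050 = 1011110100010
1s count = 7

odd parity (7 ones in 1011110100010)


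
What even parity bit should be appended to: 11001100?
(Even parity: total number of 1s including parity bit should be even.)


Number of 1s in data: 4
Parity bit: 0

0


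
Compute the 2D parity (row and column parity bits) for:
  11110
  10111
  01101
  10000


Row parities: 0011
Column parities: 10100

Row P: 0011, Col P: 10100, Corner: 0


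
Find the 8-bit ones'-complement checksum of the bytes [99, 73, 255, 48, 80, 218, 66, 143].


Sum = 982 mod 256 = 214
Complement = 41

41


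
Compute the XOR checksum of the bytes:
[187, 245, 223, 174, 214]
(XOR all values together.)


XOR chain: 187 ^ 245 ^ 223 ^ 174 ^ 214 = 233

233


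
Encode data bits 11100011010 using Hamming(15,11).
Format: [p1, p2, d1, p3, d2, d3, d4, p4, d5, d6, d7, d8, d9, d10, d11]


Parity bits: p1=1, p2=0, p3=0, p4=1

101011010011010


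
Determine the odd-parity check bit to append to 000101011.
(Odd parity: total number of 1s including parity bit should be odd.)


Number of 1s in data: 4
Parity bit: 1

1


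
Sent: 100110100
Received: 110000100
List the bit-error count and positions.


XOR: 010110000

3 error(s) at position(s): 1, 3, 4


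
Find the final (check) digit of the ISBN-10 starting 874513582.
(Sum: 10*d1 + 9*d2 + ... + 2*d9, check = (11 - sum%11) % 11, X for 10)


Weighted sum: 279
279 mod 11 = 4

Check digit: 7


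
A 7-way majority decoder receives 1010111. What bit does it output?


Ones: 5 out of 7
Threshold: 4

1 (5/7 voted 1)


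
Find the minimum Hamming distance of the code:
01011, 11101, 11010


Comparing all pairs, minimum distance: 2
Can detect 1 errors, correct 0 errors

2


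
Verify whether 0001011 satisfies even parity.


Number of 1s: 3

No, parity error (3 ones)


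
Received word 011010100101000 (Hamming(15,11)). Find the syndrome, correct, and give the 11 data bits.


Syndrome = 5: error at position 5

Data: 10010101000 (corrected bit 5)


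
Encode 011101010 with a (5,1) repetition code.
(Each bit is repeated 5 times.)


Each bit -> 5 copies

000001111111111111110000011111000001111100000


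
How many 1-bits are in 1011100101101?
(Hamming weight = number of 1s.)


Counting 1s in 1011100101101

8


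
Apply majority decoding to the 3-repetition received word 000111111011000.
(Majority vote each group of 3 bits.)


Groups: 000, 111, 111, 011, 000
Majority votes: 01110

01110


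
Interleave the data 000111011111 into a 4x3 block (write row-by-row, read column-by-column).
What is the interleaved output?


Matrix:
  000
  111
  011
  111
Read columns: 010101110111

010101110111


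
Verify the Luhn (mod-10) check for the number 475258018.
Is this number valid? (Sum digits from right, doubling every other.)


Luhn sum = 40
40 mod 10 = 0

Valid (Luhn sum mod 10 = 0)


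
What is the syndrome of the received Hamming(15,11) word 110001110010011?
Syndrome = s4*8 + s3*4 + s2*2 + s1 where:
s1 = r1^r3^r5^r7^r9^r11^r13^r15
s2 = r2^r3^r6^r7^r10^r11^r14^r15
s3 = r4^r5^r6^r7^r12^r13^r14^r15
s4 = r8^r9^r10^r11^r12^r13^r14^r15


s1=0, s2=0, s3=0, s4=0

Syndrome = 0 (no error)


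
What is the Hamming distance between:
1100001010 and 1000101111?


XOR: 0100100101
Count of 1s: 4

4


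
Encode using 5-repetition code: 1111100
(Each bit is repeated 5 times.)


Each bit -> 5 copies

11111111111111111111111110000000000


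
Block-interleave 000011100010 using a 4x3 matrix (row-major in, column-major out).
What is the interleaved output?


Matrix:
  000
  011
  100
  010
Read columns: 001001010100

001001010100


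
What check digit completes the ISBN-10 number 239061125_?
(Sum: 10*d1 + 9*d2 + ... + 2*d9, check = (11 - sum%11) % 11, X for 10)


Weighted sum: 180
180 mod 11 = 4

Check digit: 7


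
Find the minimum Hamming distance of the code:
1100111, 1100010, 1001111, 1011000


Comparing all pairs, minimum distance: 2
Can detect 1 errors, correct 0 errors

2


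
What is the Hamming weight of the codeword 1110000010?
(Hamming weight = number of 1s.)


Counting 1s in 1110000010

4


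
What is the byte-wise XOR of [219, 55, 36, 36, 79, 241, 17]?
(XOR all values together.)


XOR chain: 219 ^ 55 ^ 36 ^ 36 ^ 79 ^ 241 ^ 17 = 67

67


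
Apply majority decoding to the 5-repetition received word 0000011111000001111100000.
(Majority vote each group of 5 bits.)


Groups: 00000, 11111, 00000, 11111, 00000
Majority votes: 01010

01010


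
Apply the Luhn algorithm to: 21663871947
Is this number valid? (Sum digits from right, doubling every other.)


Luhn sum = 56
56 mod 10 = 6

Invalid (Luhn sum mod 10 = 6)


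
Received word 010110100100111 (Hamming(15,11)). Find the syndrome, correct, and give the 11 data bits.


Syndrome = 2: error at position 2

Data: 01010100111 (corrected bit 2)


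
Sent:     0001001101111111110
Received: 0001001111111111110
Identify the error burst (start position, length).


XOR: 0000000010000000000

Burst at position 8, length 1


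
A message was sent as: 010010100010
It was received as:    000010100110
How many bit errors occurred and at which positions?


XOR: 010000000100

2 error(s) at position(s): 1, 9


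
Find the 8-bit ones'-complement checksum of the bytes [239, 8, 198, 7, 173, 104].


Sum = 729 mod 256 = 217
Complement = 38

38


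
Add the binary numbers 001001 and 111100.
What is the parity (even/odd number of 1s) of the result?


001001 = 9
111100 = 60
Sum = 69 = 1000101
1s count = 3

odd parity (3 ones in 1000101)


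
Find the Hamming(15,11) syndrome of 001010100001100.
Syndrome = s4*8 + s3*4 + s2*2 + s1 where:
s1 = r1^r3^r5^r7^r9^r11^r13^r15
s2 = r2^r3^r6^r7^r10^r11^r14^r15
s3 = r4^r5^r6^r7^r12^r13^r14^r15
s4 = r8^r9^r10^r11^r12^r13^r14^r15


s1=0, s2=0, s3=0, s4=0

Syndrome = 0 (no error)


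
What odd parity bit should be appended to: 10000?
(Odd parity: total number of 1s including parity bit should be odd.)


Number of 1s in data: 1
Parity bit: 0

0


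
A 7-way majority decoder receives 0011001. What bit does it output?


Ones: 3 out of 7
Threshold: 4

0 (3/7 voted 1)


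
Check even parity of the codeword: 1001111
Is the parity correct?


Number of 1s: 5

No, parity error (5 ones)


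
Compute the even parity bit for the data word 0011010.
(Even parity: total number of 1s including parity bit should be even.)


Number of 1s in data: 3
Parity bit: 1

1


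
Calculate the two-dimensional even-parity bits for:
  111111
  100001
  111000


Row parities: 001
Column parities: 100110

Row P: 001, Col P: 100110, Corner: 1


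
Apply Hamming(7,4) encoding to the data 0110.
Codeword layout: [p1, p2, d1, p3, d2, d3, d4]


Parity bits: p1=1, p2=1, p3=0

1100110


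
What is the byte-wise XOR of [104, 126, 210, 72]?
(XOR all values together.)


XOR chain: 104 ^ 126 ^ 210 ^ 72 = 140

140


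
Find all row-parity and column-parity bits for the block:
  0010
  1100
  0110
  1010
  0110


Row parities: 10000
Column parities: 0100

Row P: 10000, Col P: 0100, Corner: 1


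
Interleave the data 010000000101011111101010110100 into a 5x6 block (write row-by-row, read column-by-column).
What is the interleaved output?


Matrix:
  010000
  000101
  011111
  101010
  110100
Read columns: 000111010100110011010011001100

000111010100110011010011001100


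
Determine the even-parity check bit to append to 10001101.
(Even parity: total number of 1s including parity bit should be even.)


Number of 1s in data: 4
Parity bit: 0

0


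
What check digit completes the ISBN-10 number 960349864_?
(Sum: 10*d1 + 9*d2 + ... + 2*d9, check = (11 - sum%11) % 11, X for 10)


Weighted sum: 292
292 mod 11 = 6

Check digit: 5


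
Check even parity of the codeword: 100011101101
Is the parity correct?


Number of 1s: 7

No, parity error (7 ones)


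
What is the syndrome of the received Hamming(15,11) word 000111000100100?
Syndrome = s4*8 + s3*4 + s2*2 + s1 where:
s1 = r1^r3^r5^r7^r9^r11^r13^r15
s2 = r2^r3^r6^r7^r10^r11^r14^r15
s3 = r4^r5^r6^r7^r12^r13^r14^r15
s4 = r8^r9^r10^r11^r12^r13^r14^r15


s1=0, s2=0, s3=0, s4=0

Syndrome = 0 (no error)


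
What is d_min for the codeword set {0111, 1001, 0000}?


Comparing all pairs, minimum distance: 2
Can detect 1 errors, correct 0 errors

2


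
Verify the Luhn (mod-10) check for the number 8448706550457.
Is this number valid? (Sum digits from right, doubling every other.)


Luhn sum = 58
58 mod 10 = 8

Invalid (Luhn sum mod 10 = 8)


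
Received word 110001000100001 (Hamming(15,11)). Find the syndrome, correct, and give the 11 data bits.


Syndrome = 0: no error detected

Data: 00100100001 (no errors)


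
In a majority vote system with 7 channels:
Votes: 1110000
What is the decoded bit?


Ones: 3 out of 7
Threshold: 4

0 (3/7 voted 1)


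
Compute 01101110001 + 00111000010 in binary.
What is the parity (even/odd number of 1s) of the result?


01101110001 = 881
00111000010 = 450
Sum = 1331 = 10100110011
1s count = 6

even parity (6 ones in 10100110011)


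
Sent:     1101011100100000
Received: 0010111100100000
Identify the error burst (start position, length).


XOR: 1111100000000000

Burst at position 0, length 5


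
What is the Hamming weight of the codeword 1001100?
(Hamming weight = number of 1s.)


Counting 1s in 1001100

3


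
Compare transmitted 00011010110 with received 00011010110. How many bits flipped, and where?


XOR: 00000000000

0 errors (received matches sent)


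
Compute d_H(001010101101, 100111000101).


XOR: 101101101000
Count of 1s: 6

6


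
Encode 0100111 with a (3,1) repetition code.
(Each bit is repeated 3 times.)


Each bit -> 3 copies

000111000000111111111


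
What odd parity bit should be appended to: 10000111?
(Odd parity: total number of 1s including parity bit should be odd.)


Number of 1s in data: 4
Parity bit: 1

1


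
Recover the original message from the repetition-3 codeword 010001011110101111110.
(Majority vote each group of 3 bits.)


Groups: 010, 001, 011, 110, 101, 111, 110
Majority votes: 0011111

0011111


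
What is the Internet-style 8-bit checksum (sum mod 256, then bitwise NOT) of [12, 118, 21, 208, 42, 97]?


Sum = 498 mod 256 = 242
Complement = 13

13


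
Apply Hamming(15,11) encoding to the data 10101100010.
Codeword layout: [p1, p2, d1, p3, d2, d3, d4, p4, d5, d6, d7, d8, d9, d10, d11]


Parity bits: p1=0, p2=0, p3=0, p4=1

001001011100010


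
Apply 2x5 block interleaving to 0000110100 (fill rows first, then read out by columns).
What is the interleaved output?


Matrix:
  00001
  10100
Read columns: 0100010010

0100010010


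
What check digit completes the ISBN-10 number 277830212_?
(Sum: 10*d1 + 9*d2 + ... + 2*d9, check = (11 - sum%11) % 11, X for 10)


Weighted sum: 228
228 mod 11 = 8

Check digit: 3


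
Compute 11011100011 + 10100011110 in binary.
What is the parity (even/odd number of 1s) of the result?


11011100011 = 1763
10100011110 = 1310
Sum = 3073 = 110000000001
1s count = 3

odd parity (3 ones in 110000000001)


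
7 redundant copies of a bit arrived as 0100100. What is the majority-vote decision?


Ones: 2 out of 7
Threshold: 4

0 (2/7 voted 1)


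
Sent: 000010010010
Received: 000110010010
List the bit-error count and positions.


XOR: 000100000000

1 error(s) at position(s): 3


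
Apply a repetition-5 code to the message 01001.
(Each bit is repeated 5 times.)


Each bit -> 5 copies

0000011111000000000011111


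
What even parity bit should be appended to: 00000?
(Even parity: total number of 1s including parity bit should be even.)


Number of 1s in data: 0
Parity bit: 0

0


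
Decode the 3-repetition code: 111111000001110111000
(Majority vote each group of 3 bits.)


Groups: 111, 111, 000, 001, 110, 111, 000
Majority votes: 1100110

1100110


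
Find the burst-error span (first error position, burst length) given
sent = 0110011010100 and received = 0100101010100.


XOR: 0010110000000

Burst at position 2, length 4


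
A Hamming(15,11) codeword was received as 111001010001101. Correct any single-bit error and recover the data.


Syndrome = 0: no error detected

Data: 10100001101 (no errors)


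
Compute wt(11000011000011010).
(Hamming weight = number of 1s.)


Counting 1s in 11000011000011010

7


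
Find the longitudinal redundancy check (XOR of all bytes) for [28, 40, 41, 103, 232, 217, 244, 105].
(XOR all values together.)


XOR chain: 28 ^ 40 ^ 41 ^ 103 ^ 232 ^ 217 ^ 244 ^ 105 = 214

214


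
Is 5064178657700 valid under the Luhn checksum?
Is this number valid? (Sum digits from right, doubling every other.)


Luhn sum = 53
53 mod 10 = 3

Invalid (Luhn sum mod 10 = 3)


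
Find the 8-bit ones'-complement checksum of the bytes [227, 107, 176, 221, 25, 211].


Sum = 967 mod 256 = 199
Complement = 56

56


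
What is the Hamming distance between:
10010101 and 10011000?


XOR: 00001101
Count of 1s: 3

3


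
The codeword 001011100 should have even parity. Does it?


Number of 1s: 4

Yes, parity is correct (4 ones)


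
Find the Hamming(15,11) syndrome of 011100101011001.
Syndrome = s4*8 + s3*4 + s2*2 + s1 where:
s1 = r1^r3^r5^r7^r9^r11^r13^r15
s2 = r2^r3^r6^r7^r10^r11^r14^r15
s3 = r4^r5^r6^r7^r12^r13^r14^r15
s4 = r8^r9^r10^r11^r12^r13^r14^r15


s1=1, s2=1, s3=0, s4=0

Syndrome = 3 (error at position 3)


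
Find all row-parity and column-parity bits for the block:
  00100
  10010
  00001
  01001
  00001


Row parities: 10101
Column parities: 11111

Row P: 10101, Col P: 11111, Corner: 1


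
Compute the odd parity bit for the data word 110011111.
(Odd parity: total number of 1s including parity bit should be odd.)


Number of 1s in data: 7
Parity bit: 0

0


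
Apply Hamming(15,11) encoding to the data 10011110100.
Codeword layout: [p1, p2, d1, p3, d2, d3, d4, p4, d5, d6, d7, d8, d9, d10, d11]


Parity bits: p1=1, p2=0, p3=0, p4=0

101000101110100


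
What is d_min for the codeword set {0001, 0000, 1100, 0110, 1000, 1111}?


Comparing all pairs, minimum distance: 1
Can detect 0 errors, correct 0 errors

1


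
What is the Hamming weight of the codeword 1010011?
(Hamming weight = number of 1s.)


Counting 1s in 1010011

4


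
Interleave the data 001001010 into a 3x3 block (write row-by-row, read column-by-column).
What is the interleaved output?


Matrix:
  001
  001
  010
Read columns: 000001110

000001110


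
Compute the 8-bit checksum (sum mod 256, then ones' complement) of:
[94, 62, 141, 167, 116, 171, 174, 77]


Sum = 1002 mod 256 = 234
Complement = 21

21


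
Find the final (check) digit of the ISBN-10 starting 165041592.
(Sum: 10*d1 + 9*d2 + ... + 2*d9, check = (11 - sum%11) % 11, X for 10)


Weighted sum: 184
184 mod 11 = 8

Check digit: 3


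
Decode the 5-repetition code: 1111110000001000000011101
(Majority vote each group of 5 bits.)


Groups: 11111, 10000, 00100, 00000, 11101
Majority votes: 10001

10001


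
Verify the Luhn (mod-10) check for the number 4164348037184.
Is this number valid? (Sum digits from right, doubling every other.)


Luhn sum = 59
59 mod 10 = 9

Invalid (Luhn sum mod 10 = 9)


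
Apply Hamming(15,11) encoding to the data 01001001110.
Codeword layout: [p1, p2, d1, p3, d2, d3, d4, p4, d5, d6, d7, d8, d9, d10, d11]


Parity bits: p1=1, p2=1, p3=0, p4=0

110010001001110


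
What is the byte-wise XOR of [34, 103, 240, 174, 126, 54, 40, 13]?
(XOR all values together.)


XOR chain: 34 ^ 103 ^ 240 ^ 174 ^ 126 ^ 54 ^ 40 ^ 13 = 118

118


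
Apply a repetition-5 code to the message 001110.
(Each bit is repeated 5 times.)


Each bit -> 5 copies

000000000011111111111111100000


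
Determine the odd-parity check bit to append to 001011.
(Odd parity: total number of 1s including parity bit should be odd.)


Number of 1s in data: 3
Parity bit: 0

0


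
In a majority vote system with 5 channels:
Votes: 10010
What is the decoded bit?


Ones: 2 out of 5
Threshold: 3

0 (2/5 voted 1)


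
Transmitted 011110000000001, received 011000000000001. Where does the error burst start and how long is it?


XOR: 000110000000000

Burst at position 3, length 2


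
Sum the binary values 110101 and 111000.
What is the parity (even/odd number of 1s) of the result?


110101 = 53
111000 = 56
Sum = 109 = 1101101
1s count = 5

odd parity (5 ones in 1101101)


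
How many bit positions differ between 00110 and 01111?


XOR: 01001
Count of 1s: 2

2


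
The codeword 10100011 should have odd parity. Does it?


Number of 1s: 4

No, parity error (4 ones)


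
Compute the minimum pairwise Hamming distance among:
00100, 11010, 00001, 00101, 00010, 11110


Comparing all pairs, minimum distance: 1
Can detect 0 errors, correct 0 errors

1


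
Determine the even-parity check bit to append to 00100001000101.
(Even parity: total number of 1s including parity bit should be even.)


Number of 1s in data: 4
Parity bit: 0

0


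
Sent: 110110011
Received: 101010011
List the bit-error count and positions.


XOR: 011100000

3 error(s) at position(s): 1, 2, 3


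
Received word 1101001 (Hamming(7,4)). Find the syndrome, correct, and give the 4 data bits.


Syndrome = 0: no error detected

Data: 0001 (no errors)


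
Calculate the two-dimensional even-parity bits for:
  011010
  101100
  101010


Row parities: 111
Column parities: 011100

Row P: 111, Col P: 011100, Corner: 1


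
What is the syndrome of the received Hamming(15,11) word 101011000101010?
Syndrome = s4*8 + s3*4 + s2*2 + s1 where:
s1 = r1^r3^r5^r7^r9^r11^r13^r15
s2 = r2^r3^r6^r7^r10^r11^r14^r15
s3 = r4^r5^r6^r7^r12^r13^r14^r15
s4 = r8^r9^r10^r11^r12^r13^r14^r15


s1=1, s2=0, s3=0, s4=1

Syndrome = 9 (error at position 9)


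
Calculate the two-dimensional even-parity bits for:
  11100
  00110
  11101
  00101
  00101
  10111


Row parities: 100000
Column parities: 10000

Row P: 100000, Col P: 10000, Corner: 1


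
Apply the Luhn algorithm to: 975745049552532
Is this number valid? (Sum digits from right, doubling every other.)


Luhn sum = 69
69 mod 10 = 9

Invalid (Luhn sum mod 10 = 9)


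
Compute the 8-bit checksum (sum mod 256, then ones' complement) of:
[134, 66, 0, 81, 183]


Sum = 464 mod 256 = 208
Complement = 47

47


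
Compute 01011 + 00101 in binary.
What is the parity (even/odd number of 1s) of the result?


01011 = 11
00101 = 5
Sum = 16 = 10000
1s count = 1

odd parity (1 ones in 10000)


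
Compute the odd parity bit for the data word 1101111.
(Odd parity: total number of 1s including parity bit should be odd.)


Number of 1s in data: 6
Parity bit: 1

1


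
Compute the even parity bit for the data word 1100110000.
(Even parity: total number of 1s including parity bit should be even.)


Number of 1s in data: 4
Parity bit: 0

0


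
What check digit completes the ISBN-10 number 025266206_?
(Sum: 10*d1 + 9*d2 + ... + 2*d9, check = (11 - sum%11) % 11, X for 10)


Weighted sum: 158
158 mod 11 = 4

Check digit: 7


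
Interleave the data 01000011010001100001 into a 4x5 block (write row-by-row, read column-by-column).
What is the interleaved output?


Matrix:
  01000
  01101
  00011
  00001
Read columns: 00001100010000100111

00001100010000100111


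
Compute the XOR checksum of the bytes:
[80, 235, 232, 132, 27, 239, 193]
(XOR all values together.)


XOR chain: 80 ^ 235 ^ 232 ^ 132 ^ 27 ^ 239 ^ 193 = 226

226


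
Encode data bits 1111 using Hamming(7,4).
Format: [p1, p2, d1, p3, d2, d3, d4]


Parity bits: p1=1, p2=1, p3=1

1111111


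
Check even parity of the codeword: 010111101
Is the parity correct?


Number of 1s: 6

Yes, parity is correct (6 ones)


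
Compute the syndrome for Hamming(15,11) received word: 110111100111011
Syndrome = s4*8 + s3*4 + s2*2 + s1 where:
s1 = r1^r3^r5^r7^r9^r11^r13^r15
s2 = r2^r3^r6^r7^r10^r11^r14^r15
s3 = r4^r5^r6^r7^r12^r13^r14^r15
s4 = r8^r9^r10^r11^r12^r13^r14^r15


s1=1, s2=1, s3=1, s4=1

Syndrome = 15 (error at position 15)


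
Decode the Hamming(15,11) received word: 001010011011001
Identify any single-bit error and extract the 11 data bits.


Syndrome = 15: error at position 15

Data: 11001011000 (corrected bit 15)


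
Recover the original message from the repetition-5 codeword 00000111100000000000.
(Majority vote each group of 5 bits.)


Groups: 00000, 11110, 00000, 00000
Majority votes: 0100

0100


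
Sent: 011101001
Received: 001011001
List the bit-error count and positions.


XOR: 010110000

3 error(s) at position(s): 1, 3, 4


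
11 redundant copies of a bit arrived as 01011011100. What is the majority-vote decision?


Ones: 6 out of 11
Threshold: 6

1 (6/11 voted 1)


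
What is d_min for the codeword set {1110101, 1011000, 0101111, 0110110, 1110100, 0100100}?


Comparing all pairs, minimum distance: 1
Can detect 0 errors, correct 0 errors

1


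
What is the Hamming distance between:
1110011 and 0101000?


XOR: 1011011
Count of 1s: 5

5


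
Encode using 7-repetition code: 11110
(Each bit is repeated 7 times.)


Each bit -> 7 copies

11111111111111111111111111110000000


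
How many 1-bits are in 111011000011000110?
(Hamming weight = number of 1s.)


Counting 1s in 111011000011000110

9


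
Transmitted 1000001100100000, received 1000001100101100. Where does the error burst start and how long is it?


XOR: 0000000000001100

Burst at position 12, length 2
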